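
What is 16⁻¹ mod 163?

51

gcd(163, 16) = 1  (163 = 10*16 + 3, 16 = 5*3 + 1, 3 = 3*1).
Back-substituting, 16*(51) + 163*(-5) = 1.
So 16*51 ≡ 1 (mod 163), and 51 mod 163 = 51.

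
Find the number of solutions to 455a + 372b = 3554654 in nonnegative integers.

21

gcd(455, 372):
  455 = 1*372 + 83
  372 = 4*83 + 40
  83 = 2*40 + 3
  40 = 13*3 + 1
  3 = 3*1
so gcd(455, 372) = 1.
Back-substitute for Bézout coefficients:
  1 = 40 - 13*3
  ... = 455*(-121) + 372*(148)
Scale by 3554654: one solution is (-430113134, 526088792). Reduce a mod 372: (334, 9147).
General: a = 334 + 372t, b = 9147 - 455t.
a ≥ 0 ⇒ t ≥ 0; b ≥ 0 ⇒ t ≤ 20. So t ∈ [0, 20]: 21 solutions.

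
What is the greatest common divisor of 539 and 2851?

gcd(2851, 539):
  2851 = 5×539 + 156
  539 = 3×156 + 71
  156 = 2×71 + 14
  71 = 5×14 + 1
  14 = 14×1
so gcd(2851, 539) = 1.

1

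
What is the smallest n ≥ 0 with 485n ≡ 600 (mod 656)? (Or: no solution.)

8

gcd(656, 485):
  656 = 1*485 + 171
  485 = 2*171 + 143
  171 = 1*143 + 28
  143 = 5*28 + 3
  28 = 9*3 + 1
  3 = 3*1
so gcd(656, 485) = 1.
1 divides 600, so solutions exist.
Back-substitute for Bézout coefficients:
  1 = 28 - 9*3
  ... = 485*(-211) + 656*(156)
So 485*(-211) ≡ 1 (mod 656); multiply by 600: n ≡ -126600 (mod 656).
Smallest nonnegative: n = -126600 mod 656 = 8.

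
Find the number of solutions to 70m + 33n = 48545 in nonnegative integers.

gcd(70, 33) = 1.
By Bézout, 70·(-8) + 33·(17) = 1.
One solution: (17, 1435).
General: m = 17 + 33t, n = 1435 - 70t.
m ≥ 0 ⇒ t ≥ 0; n ≥ 0 ⇒ t ≤ 20. So t ∈ [0, 20]: 21 solutions.

21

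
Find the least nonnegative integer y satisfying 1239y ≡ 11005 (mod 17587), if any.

gcd(17587, 1239):
  17587 = 14·1239 + 241
  1239 = 5·241 + 34
  241 = 7·34 + 3
  34 = 11·3 + 1
  3 = 3·1
so gcd(17587, 1239) = 1.
1 divides 11005, so solutions exist.
Back-substitute for Bézout coefficients:
  1 = 34 - 11·3
  ... = 1239·(5692) + 17587·(-401)
So 1239·(5692) ≡ 1 (mod 17587); multiply by 11005: y ≡ 62640460 (mod 17587).
Smallest nonnegative: y = 62640460 mod 17587 = 13153.

13153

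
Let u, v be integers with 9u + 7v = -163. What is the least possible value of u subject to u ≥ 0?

6

gcd(9, 7) = 1  (9 = 1×7 + 2, 7 = 3×2 + 1, 2 = 2×1).
1 divides -163, so solutions exist.
Back-substituting, 9×(-3) + 7×(4) = 1.
Scale by -163/1 = -163: (u₀, v₀) = (489, -652).
General solution: u = 489 + 7t, v = -652 - 9t for integer t.
u ≥ 0: smallest is 489 mod 7 = 6 (at t = -69), with v = -31.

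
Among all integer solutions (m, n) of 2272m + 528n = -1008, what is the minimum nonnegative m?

30

gcd(2272, 528) = 16.
16 divides -1008, so solutions exist.
By Bézout, 2272·(10) + 528·(-43) = 16.
Scale by -1008/16 = -63: (m₀, n₀) = (-630, 2709).
General solution: m = -630 + 33t, n = 2709 - 142t for integer t.
m ≥ 0: smallest is -630 mod 33 = 30 (at t = 20), with n = -131.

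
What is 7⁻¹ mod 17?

gcd(17, 7):
  17 = 2·7 + 3
  7 = 2·3 + 1
  3 = 3·1
so gcd(17, 7) = 1.
Back-substitute for Bézout coefficients:
  1 = 7 - 2·3
  ... = 7·(5) + 17·(-2)
So 7·5 ≡ 1 (mod 17), and 5 mod 17 = 5.

5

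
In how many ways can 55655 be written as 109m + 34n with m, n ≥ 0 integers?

gcd(109, 34) = 1.
By Bézout, 109*(5) + 34*(-16) = 1.
One solution: (19, 1576).
General: m = 19 + 34t, n = 1576 - 109t.
m ≥ 0 ⇒ t ≥ 0; n ≥ 0 ⇒ t ≤ 14. So t ∈ [0, 14]: 15 solutions.

15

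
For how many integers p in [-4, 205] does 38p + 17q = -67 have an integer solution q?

gcd(38, 17) = 1  (38 = 2*17 + 4, 17 = 4*4 + 1, 4 = 4*1).
Back-substituting, 38*(-4) + 17*(9) = 1.
Scale by -67: particular solution (268, -603); reduce p mod 17: (13, -33).
General solution: p = 13 + 17t, q = -33 - 38t for integer t.
-4 ≤ 13 + 17t ≤ 205 gives t ∈ [-1, 11], which is 13 values.

13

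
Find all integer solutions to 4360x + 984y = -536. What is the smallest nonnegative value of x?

73

gcd(4360, 984):
  4360 = 4·984 + 424
  984 = 2·424 + 136
  424 = 3·136 + 16
  136 = 8·16 + 8
  16 = 2·8
so gcd(4360, 984) = 8.
8 divides -536, so solutions exist.
Back-substitute for Bézout coefficients:
  8 = 136 - 8·16
  ... = 4360·(-58) + 984·(257)
Scale by -536/8 = -67: (x₀, y₀) = (3886, -17219).
General solution: x = 3886 + 123t, y = -17219 - 545t for integer t.
x ≥ 0: smallest is 3886 mod 123 = 73 (at t = -31), with y = -324.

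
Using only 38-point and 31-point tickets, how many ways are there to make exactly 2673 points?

3

Need nonnegative integers with 38j + 31k = 2673.
gcd(38, 31) = 1, and 38·(9) + 31·(-11) = 1.
So (j₀, k₀) = (24057, -29403); general j = 24057 + 31t, k = -29403 - 38t.
j ≥ 0 ⇒ t ≥ -776; k ≥ 0 ⇒ t ≤ -774. That's 3 values of t.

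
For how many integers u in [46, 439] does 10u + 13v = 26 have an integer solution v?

30

gcd(13, 10):
  13 = 1*10 + 3
  10 = 3*3 + 1
  3 = 3*1
so gcd(13, 10) = 1.
Back-substitute for Bézout coefficients:
  1 = 10 - 3*3
  ... = 10*(4) + 13*(-3)
Scale by 26: particular solution (104, -78); reduce u mod 13: (0, 2).
General solution: u = 0 + 13t, v = 2 - 10t for integer t.
46 ≤ 0 + 13t ≤ 439 gives t ∈ [4, 33], which is 30 values.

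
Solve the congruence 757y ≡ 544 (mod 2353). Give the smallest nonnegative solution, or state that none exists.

554

gcd(2353, 757):
  2353 = 3×757 + 82
  757 = 9×82 + 19
  82 = 4×19 + 6
  19 = 3×6 + 1
  6 = 6×1
so gcd(2353, 757) = 1.
1 divides 544, so solutions exist.
Back-substitute for Bézout coefficients:
  1 = 19 - 3×6
  ... = 757×(373) + 2353×(-120)
So 757×(373) ≡ 1 (mod 2353); multiply by 544: y ≡ 202912 (mod 2353).
Smallest nonnegative: y = 202912 mod 2353 = 554.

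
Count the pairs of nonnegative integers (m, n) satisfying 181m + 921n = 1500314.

9

gcd(921, 181) = 1.
By Bézout, 181×(-173) + 921×(34) = 1.
One solution: (56, 1618).
General: m = 56 + 921t, n = 1618 - 181t.
m ≥ 0 ⇒ t ≥ 0; n ≥ 0 ⇒ t ≤ 8. So t ∈ [0, 8]: 9 solutions.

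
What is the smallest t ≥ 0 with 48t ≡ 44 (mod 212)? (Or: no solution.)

gcd(212, 48):
  212 = 4*48 + 20
  48 = 2*20 + 8
  20 = 2*8 + 4
  8 = 2*4
so gcd(212, 48) = 4.
4 divides 44, so solutions exist.
Back-substitute for Bézout coefficients:
  4 = 20 - 2*8
  ... = 48*(-22) + 212*(5)
So 48*(-22) ≡ 4 (mod 212); multiply by 11: t ≡ -242 (mod 53).
Smallest nonnegative: t = -242 mod 53 = 23.

23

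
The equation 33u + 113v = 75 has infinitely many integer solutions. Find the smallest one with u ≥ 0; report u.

gcd(113, 33):
  113 = 3×33 + 14
  33 = 2×14 + 5
  14 = 2×5 + 4
  5 = 1×4 + 1
  4 = 4×1
so gcd(113, 33) = 1.
1 divides 75, so solutions exist.
Back-substitute for Bézout coefficients:
  1 = 5 - 1×4
  ... = 33×(24) + 113×(-7)
Scale by 75/1 = 75: (u₀, v₀) = (1800, -525).
General solution: u = 1800 + 113t, v = -525 - 33t for integer t.
u ≥ 0: smallest is 1800 mod 113 = 105 (at t = -15), with v = -30.

105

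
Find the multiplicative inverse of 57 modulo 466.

gcd(466, 57):
  466 = 8×57 + 10
  57 = 5×10 + 7
  10 = 1×7 + 3
  7 = 2×3 + 1
  3 = 3×1
so gcd(466, 57) = 1.
Back-substitute for Bézout coefficients:
  1 = 7 - 2×3
  ... = 57×(139) + 466×(-17)
So 57×139 ≡ 1 (mod 466), and 139 mod 466 = 139.

139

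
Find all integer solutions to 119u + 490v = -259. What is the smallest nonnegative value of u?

39

gcd(490, 119) = 7.
7 divides -259, so solutions exist.
By Bézout, 119*(33) + 490*(-8) = 7.
Scale by -259/7 = -37: (u₀, v₀) = (-1221, 296).
General solution: u = -1221 + 70t, v = 296 - 17t for integer t.
u ≥ 0: smallest is -1221 mod 70 = 39 (at t = 18), with v = -10.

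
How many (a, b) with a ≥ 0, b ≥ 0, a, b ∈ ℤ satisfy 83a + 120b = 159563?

gcd(120, 83) = 1.
By Bézout, 83*(-13) + 120*(9) = 1.
One solution: (1, 1329).
General: a = 1 + 120t, b = 1329 - 83t.
a ≥ 0 ⇒ t ≥ 0; b ≥ 0 ⇒ t ≤ 16. So t ∈ [0, 16]: 17 solutions.

17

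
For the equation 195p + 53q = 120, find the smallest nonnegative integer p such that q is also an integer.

21

gcd(195, 53):
  195 = 3*53 + 36
  53 = 1*36 + 17
  36 = 2*17 + 2
  17 = 8*2 + 1
  2 = 2*1
so gcd(195, 53) = 1.
1 divides 120, so solutions exist.
Back-substitute for Bézout coefficients:
  1 = 17 - 8*2
  ... = 195*(-25) + 53*(92)
Scale by 120/1 = 120: (p₀, q₀) = (-3000, 11040).
General solution: p = -3000 + 53t, q = 11040 - 195t for integer t.
p ≥ 0: smallest is -3000 mod 53 = 21 (at t = 57), with q = -75.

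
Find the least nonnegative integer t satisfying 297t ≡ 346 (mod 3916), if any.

gcd(3916, 297) = 11.
11 does not divide 346, so the congruence has no solution.

no solution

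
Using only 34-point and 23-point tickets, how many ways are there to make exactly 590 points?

1

Need nonnegative integers with 34j + 23k = 590.
gcd(34, 23) = 1, and 34·(-2) + 23·(3) = 1.
So (j₀, k₀) = (-1180, 1770); general j = -1180 + 23t, k = 1770 - 34t.
j ≥ 0 ⇒ t ≥ 52; k ≥ 0 ⇒ t ≤ 52. That's 1 value of t.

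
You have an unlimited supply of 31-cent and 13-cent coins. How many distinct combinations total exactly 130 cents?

1

Need nonnegative integers with 31j + 13k = 130.
gcd(31, 13) = 1, and 31·(-5) + 13·(12) = 1.
So (j₀, k₀) = (-650, 1560); general j = -650 + 13t, k = 1560 - 31t.
j ≥ 0 ⇒ t ≥ 50; k ≥ 0 ⇒ t ≤ 50. That's 1 value of t.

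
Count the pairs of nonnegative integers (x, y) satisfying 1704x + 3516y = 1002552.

gcd(3516, 1704) = 12.
By Bézout, 1704×(130) + 3516×(-63) = 12.
One solution: (56, 258).
General: x = 56 + 293t, y = 258 - 142t.
x ≥ 0 ⇒ t ≥ 0; y ≥ 0 ⇒ t ≤ 1. So t ∈ [0, 1]: 2 solutions.

2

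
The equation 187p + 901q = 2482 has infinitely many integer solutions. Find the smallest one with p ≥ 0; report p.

47

gcd(901, 187) = 17  (901 = 4*187 + 153, 187 = 1*153 + 34, 153 = 4*34 + 17, 34 = 2*17).
17 divides 2482, so solutions exist.
Back-substituting, 187*(-24) + 901*(5) = 17.
Scale by 2482/17 = 146: (p₀, q₀) = (-3504, 730).
General solution: p = -3504 + 53t, q = 730 - 11t for integer t.
p ≥ 0: smallest is -3504 mod 53 = 47 (at t = 67), with q = -7.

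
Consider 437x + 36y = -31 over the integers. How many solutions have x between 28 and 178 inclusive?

gcd(437, 36) = 1.
By Bézout, 437*(-7) + 36*(85) = 1.
Particular solution: (1, -13).
General solution: x = 1 + 36t, y = -13 - 437t for integer t.
28 ≤ 1 + 36t ≤ 178 gives t ∈ [1, 4], which is 4 values.

4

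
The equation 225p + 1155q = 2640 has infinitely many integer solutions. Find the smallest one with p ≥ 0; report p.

gcd(1155, 225):
  1155 = 5×225 + 30
  225 = 7×30 + 15
  30 = 2×15
so gcd(1155, 225) = 15.
15 divides 2640, so solutions exist.
Back-substitute for Bézout coefficients:
  15 = 225 - 7×30
  ... = 225×(36) + 1155×(-7)
Scale by 2640/15 = 176: (p₀, q₀) = (6336, -1232).
General solution: p = 6336 + 77t, q = -1232 - 15t for integer t.
p ≥ 0: smallest is 6336 mod 77 = 22 (at t = -82), with q = -2.

22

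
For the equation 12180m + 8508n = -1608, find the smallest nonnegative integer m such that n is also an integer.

gcd(12180, 8508) = 12.
12 divides -1608, so solutions exist.
By Bézout, 12180*(95) + 8508*(-136) = 12.
Scale by -1608/12 = -134: (m₀, n₀) = (-12730, 18224).
General solution: m = -12730 + 709t, n = 18224 - 1015t for integer t.
m ≥ 0: smallest is -12730 mod 709 = 32 (at t = 18), with n = -46.

32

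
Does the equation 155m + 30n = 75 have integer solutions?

gcd(155, 30):
  155 = 5×30 + 5
  30 = 6×5
so gcd(155, 30) = 5.
5 divides 75, so integer solutions exist.

yes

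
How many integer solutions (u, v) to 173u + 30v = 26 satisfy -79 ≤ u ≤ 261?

11

gcd(173, 30):
  173 = 5*30 + 23
  30 = 1*23 + 7
  23 = 3*7 + 2
  7 = 3*2 + 1
  2 = 2*1
so gcd(173, 30) = 1.
Back-substitute for Bézout coefficients:
  1 = 7 - 3*2
  ... = 173*(-13) + 30*(75)
Scale by 26: particular solution (-338, 1950); reduce u mod 30: (22, -126).
General solution: u = 22 + 30t, v = -126 - 173t for integer t.
-79 ≤ 22 + 30t ≤ 261 gives t ∈ [-3, 7], which is 11 values.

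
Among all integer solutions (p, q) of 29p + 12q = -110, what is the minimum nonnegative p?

2

gcd(29, 12):
  29 = 2*12 + 5
  12 = 2*5 + 2
  5 = 2*2 + 1
  2 = 2*1
so gcd(29, 12) = 1.
1 divides -110, so solutions exist.
Back-substitute for Bézout coefficients:
  1 = 5 - 2*2
  ... = 29*(5) + 12*(-12)
Scale by -110/1 = -110: (p₀, q₀) = (-550, 1320).
General solution: p = -550 + 12t, q = 1320 - 29t for integer t.
p ≥ 0: smallest is -550 mod 12 = 2 (at t = 46), with q = -14.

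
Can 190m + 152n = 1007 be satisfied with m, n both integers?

no

gcd(190, 152) = 38.
38 does not divide 1007 (remainder 19), so no integer solutions.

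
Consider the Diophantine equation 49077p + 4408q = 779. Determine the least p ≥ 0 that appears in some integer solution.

151

gcd(49077, 4408) = 19  (49077 = 11×4408 + 589, 4408 = 7×589 + 285, 589 = 2×285 + 19, 285 = 15×19).
19 divides 779, so solutions exist.
Back-substituting, 49077×(15) + 4408×(-167) = 19.
Scale by 779/19 = 41: (p₀, q₀) = (615, -6847).
General solution: p = 615 + 232t, q = -6847 - 2583t for integer t.
p ≥ 0: smallest is 615 mod 232 = 151 (at t = -2), with q = -1681.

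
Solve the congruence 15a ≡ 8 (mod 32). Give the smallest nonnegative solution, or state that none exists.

24

gcd(32, 15) = 1  (32 = 2×15 + 2, 15 = 7×2 + 1, 2 = 2×1).
1 divides 8, so solutions exist.
Back-substituting, 15×(15) + 32×(-7) = 1.
So 15×(15) ≡ 1 (mod 32); multiply by 8: a ≡ 120 (mod 32).
Smallest nonnegative: a = 120 mod 32 = 24.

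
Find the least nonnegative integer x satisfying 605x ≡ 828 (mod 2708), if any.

1004

gcd(2708, 605) = 1.
1 divides 828, so solutions exist.
By Bézout, 605·(-1307) + 2708·(292) = 1.
So 605·(-1307) ≡ 1 (mod 2708); multiply by 828: x ≡ -1082196 (mod 2708).
Smallest nonnegative: x = -1082196 mod 2708 = 1004.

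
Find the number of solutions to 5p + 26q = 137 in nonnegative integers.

1

gcd(26, 5) = 1  (26 = 5×5 + 1, 5 = 5×1).
Back-substituting, 5×(-5) + 26×(1) = 1.
Scale by 137: one solution is (-685, 137). Reduce p mod 26: (17, 2).
General: p = 17 + 26t, q = 2 - 5t.
p ≥ 0 ⇒ t ≥ 0; q ≥ 0 ⇒ t ≤ 0. So t ∈ [0, 0]: 1 solution.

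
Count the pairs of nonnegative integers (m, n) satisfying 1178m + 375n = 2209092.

5

gcd(1178, 375):
  1178 = 3·375 + 53
  375 = 7·53 + 4
  53 = 13·4 + 1
  4 = 4·1
so gcd(1178, 375) = 1.
Back-substitute for Bézout coefficients:
  1 = 53 - 13·4
  ... = 1178·(92) + 375·(-289)
Scale by 2209092: one solution is (203236464, -638427588). Reduce m mod 375: (339, 4826).
General: m = 339 + 375t, n = 4826 - 1178t.
m ≥ 0 ⇒ t ≥ 0; n ≥ 0 ⇒ t ≤ 4. So t ∈ [0, 4]: 5 solutions.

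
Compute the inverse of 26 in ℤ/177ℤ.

143

gcd(177, 26):
  177 = 6×26 + 21
  26 = 1×21 + 5
  21 = 4×5 + 1
  5 = 5×1
so gcd(177, 26) = 1.
Back-substitute for Bézout coefficients:
  1 = 21 - 4×5
  ... = 26×(-34) + 177×(5)
So 26×-34 ≡ 1 (mod 177), and -34 mod 177 = 143.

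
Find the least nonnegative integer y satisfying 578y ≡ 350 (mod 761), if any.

127

gcd(761, 578) = 1.
1 divides 350, so solutions exist.
By Bézout, 578×(-341) + 761×(259) = 1.
So 578×(-341) ≡ 1 (mod 761); multiply by 350: y ≡ -119350 (mod 761).
Smallest nonnegative: y = -119350 mod 761 = 127.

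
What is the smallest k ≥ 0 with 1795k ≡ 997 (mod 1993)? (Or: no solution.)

gcd(1993, 1795):
  1993 = 1*1795 + 198
  1795 = 9*198 + 13
  198 = 15*13 + 3
  13 = 4*3 + 1
  3 = 3*1
so gcd(1993, 1795) = 1.
1 divides 997, so solutions exist.
Back-substitute for Bézout coefficients:
  1 = 13 - 4*3
  ... = 1795*(614) + 1993*(-553)
So 1795*(614) ≡ 1 (mod 1993); multiply by 997: k ≡ 612158 (mod 1993).
Smallest nonnegative: k = 612158 mod 1993 = 307.

307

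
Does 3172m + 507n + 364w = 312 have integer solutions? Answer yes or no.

yes

gcd(3172, 507) = 13  (3172 = 6×507 + 130, 507 = 3×130 + 117, 130 = 1×117 + 13, 117 = 9×13).
gcd(13, 364) = 13.
13 divides 312, so integer solutions exist.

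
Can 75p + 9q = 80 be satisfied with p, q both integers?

gcd(75, 9) = 3.
3 does not divide 80 (remainder 2), so no integer solutions.

no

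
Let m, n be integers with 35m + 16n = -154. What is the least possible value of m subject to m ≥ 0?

gcd(35, 16):
  35 = 2·16 + 3
  16 = 5·3 + 1
  3 = 3·1
so gcd(35, 16) = 1.
1 divides -154, so solutions exist.
Back-substitute for Bézout coefficients:
  1 = 16 - 5·3
  ... = 35·(-5) + 16·(11)
Scale by -154/1 = -154: (m₀, n₀) = (770, -1694).
General solution: m = 770 + 16t, n = -1694 - 35t for integer t.
m ≥ 0: smallest is 770 mod 16 = 2 (at t = -48), with n = -14.

2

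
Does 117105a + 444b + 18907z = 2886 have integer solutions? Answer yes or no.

yes

gcd(117105, 444) = 111.
gcd(111, 18907) = 37.
37 divides 2886, so integer solutions exist.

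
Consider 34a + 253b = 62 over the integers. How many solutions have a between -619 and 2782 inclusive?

13

gcd(253, 34) = 1.
By Bézout, 34*(67) + 253*(-9) = 1.
Particular solution: (106, -14).
General solution: a = 106 + 253t, b = -14 - 34t for integer t.
-619 ≤ 106 + 253t ≤ 2782 gives t ∈ [-2, 10], which is 13 values.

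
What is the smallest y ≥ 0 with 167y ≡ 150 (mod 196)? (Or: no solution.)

gcd(196, 167) = 1  (196 = 1*167 + 29, 167 = 5*29 + 22, 29 = 1*22 + 7, 22 = 3*7 + 1, 7 = 7*1).
1 divides 150, so solutions exist.
Back-substituting, 167*(27) + 196*(-23) = 1.
So 167*(27) ≡ 1 (mod 196); multiply by 150: y ≡ 4050 (mod 196).
Smallest nonnegative: y = 4050 mod 196 = 130.

130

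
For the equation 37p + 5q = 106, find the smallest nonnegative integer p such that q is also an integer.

gcd(37, 5) = 1  (37 = 7×5 + 2, 5 = 2×2 + 1, 2 = 2×1).
1 divides 106, so solutions exist.
Back-substituting, 37×(-2) + 5×(15) = 1.
Scale by 106/1 = 106: (p₀, q₀) = (-212, 1590).
General solution: p = -212 + 5t, q = 1590 - 37t for integer t.
p ≥ 0: smallest is -212 mod 5 = 3 (at t = 43), with q = -1.

3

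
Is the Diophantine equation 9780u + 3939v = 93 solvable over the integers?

gcd(9780, 3939) = 3  (9780 = 2*3939 + 1902, 3939 = 2*1902 + 135, 1902 = 14*135 + 12, 135 = 11*12 + 3, 12 = 4*3).
3 divides 93, so integer solutions exist.

yes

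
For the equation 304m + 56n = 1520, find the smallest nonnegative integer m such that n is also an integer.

gcd(304, 56) = 8.
8 divides 1520, so solutions exist.
By Bézout, 304×(-2) + 56×(11) = 8.
Scale by 1520/8 = 190: (m₀, n₀) = (-380, 2090).
General solution: m = -380 + 7t, n = 2090 - 38t for integer t.
m ≥ 0: smallest is -380 mod 7 = 5 (at t = 55), with n = 0.

5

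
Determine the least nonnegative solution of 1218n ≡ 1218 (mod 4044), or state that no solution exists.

1

gcd(4044, 1218) = 6  (4044 = 3*1218 + 390, 1218 = 3*390 + 48, 390 = 8*48 + 6, 48 = 8*6).
6 divides 1218, so solutions exist.
Back-substituting, 1218*(-83) + 4044*(25) = 6.
So 1218*(-83) ≡ 6 (mod 4044); multiply by 203: n ≡ -16849 (mod 674).
Smallest nonnegative: n = -16849 mod 674 = 1.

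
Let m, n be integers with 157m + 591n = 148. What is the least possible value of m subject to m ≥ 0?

gcd(591, 157) = 1  (591 = 3·157 + 120, 157 = 1·120 + 37, 120 = 3·37 + 9, 37 = 4·9 + 1, 9 = 9·1).
1 divides 148, so solutions exist.
Back-substituting, 157·(64) + 591·(-17) = 1.
Scale by 148/1 = 148: (m₀, n₀) = (9472, -2516).
General solution: m = 9472 + 591t, n = -2516 - 157t for integer t.
m ≥ 0: smallest is 9472 mod 591 = 16 (at t = -16), with n = -4.

16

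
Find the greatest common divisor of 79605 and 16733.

gcd(79605, 16733):
  79605 = 4×16733 + 12673
  16733 = 1×12673 + 4060
  12673 = 3×4060 + 493
  4060 = 8×493 + 116
  493 = 4×116 + 29
  116 = 4×29
so gcd(79605, 16733) = 29.

29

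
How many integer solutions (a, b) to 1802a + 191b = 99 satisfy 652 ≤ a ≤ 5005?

gcd(1802, 191):
  1802 = 9·191 + 83
  191 = 2·83 + 25
  83 = 3·25 + 8
  25 = 3·8 + 1
  8 = 8·1
so gcd(1802, 191) = 1.
Back-substitute for Bézout coefficients:
  1 = 25 - 3·8
  ... = 1802·(-23) + 191·(217)
Scale by 99: particular solution (-2277, 21483); reduce a mod 191: (15, -141).
General solution: a = 15 + 191t, b = -141 - 1802t for integer t.
652 ≤ 15 + 191t ≤ 5005 gives t ∈ [4, 26], which is 23 values.

23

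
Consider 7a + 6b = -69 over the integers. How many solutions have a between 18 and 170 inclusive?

gcd(7, 6) = 1  (7 = 1·6 + 1, 6 = 6·1).
Back-substituting, 7·(1) + 6·(-1) = 1.
Scale by -69: particular solution (-69, 69); reduce a mod 6: (3, -15).
General solution: a = 3 + 6t, b = -15 - 7t for integer t.
18 ≤ 3 + 6t ≤ 170 gives t ∈ [3, 27], which is 25 values.

25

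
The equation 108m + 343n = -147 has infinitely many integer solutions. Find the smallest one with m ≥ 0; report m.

gcd(343, 108):
  343 = 3·108 + 19
  108 = 5·19 + 13
  19 = 1·13 + 6
  13 = 2·6 + 1
  6 = 6·1
so gcd(343, 108) = 1.
1 divides -147, so solutions exist.
Back-substitute for Bézout coefficients:
  1 = 13 - 2·6
  ... = 108·(54) + 343·(-17)
Scale by -147/1 = -147: (m₀, n₀) = (-7938, 2499).
General solution: m = -7938 + 343t, n = 2499 - 108t for integer t.
m ≥ 0: smallest is -7938 mod 343 = 294 (at t = 24), with n = -93.

294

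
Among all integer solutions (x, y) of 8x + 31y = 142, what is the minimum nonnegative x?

gcd(31, 8) = 1.
1 divides 142, so solutions exist.
By Bézout, 8×(4) + 31×(-1) = 1.
Scale by 142/1 = 142: (x₀, y₀) = (568, -142).
General solution: x = 568 + 31t, y = -142 - 8t for integer t.
x ≥ 0: smallest is 568 mod 31 = 10 (at t = -18), with y = 2.

10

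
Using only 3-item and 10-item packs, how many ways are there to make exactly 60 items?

Need nonnegative integers with 3j + 10k = 60.
gcd(3, 10) = 1, and 3·(-3) + 10·(1) = 1.
So (j₀, k₀) = (-180, 60); general j = -180 + 10t, k = 60 - 3t.
j ≥ 0 ⇒ t ≥ 18; k ≥ 0 ⇒ t ≤ 20. That's 3 values of t.

3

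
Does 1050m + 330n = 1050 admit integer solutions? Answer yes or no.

yes

gcd(1050, 330) = 30  (1050 = 3×330 + 60, 330 = 5×60 + 30, 60 = 2×30).
30 divides 1050, so integer solutions exist.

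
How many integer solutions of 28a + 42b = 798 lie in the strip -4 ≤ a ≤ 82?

gcd(42, 28) = 14  (42 = 1·28 + 14, 28 = 2·14).
Back-substituting, 28·(-1) + 42·(1) = 14.
Scale by 57: particular solution (-57, 57); reduce a mod 3: (0, 19).
General solution: a = 0 + 3t, b = 19 - 2t for integer t.
-4 ≤ 0 + 3t ≤ 82 gives t ∈ [-1, 27], which is 29 values.

29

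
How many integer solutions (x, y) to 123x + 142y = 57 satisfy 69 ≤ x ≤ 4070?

28

gcd(142, 123) = 1  (142 = 1*123 + 19, 123 = 6*19 + 9, 19 = 2*9 + 1, 9 = 9*1).
Back-substituting, 123*(-15) + 142*(13) = 1.
Scale by 57: particular solution (-855, 741); reduce x mod 142: (139, -120).
General solution: x = 139 + 142t, y = -120 - 123t for integer t.
69 ≤ 139 + 142t ≤ 4070 gives t ∈ [0, 27], which is 28 values.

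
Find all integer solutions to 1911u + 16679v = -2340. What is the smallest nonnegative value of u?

gcd(16679, 1911):
  16679 = 8·1911 + 1391
  1911 = 1·1391 + 520
  1391 = 2·520 + 351
  520 = 1·351 + 169
  351 = 2·169 + 13
  169 = 13·13
so gcd(16679, 1911) = 13.
13 divides -2340, so solutions exist.
Back-substitute for Bézout coefficients:
  13 = 351 - 2·169
  ... = 1911·(-96) + 16679·(11)
Scale by -2340/13 = -180: (u₀, v₀) = (17280, -1980).
General solution: u = 17280 + 1283t, v = -1980 - 147t for integer t.
u ≥ 0: smallest is 17280 mod 1283 = 601 (at t = -13), with v = -69.

601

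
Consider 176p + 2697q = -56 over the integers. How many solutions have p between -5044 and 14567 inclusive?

7

gcd(2697, 176) = 1  (2697 = 15*176 + 57, 176 = 3*57 + 5, 57 = 11*5 + 2, 5 = 2*2 + 1, 2 = 2*1).
Back-substituting, 176*(1088) + 2697*(-71) = 1.
Scale by -56: particular solution (-60928, 3976); reduce p mod 2697: (1103, -72).
General solution: p = 1103 + 2697t, q = -72 - 176t for integer t.
-5044 ≤ 1103 + 2697t ≤ 14567 gives t ∈ [-2, 4], which is 7 values.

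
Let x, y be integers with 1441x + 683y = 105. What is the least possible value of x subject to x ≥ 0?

138

gcd(1441, 683):
  1441 = 2·683 + 75
  683 = 9·75 + 8
  75 = 9·8 + 3
  8 = 2·3 + 2
  3 = 1·2 + 1
  2 = 2·1
so gcd(1441, 683) = 1.
1 divides 105, so solutions exist.
Back-substitute for Bézout coefficients:
  1 = 3 - 1·2
  ... = 1441·(255) + 683·(-538)
Scale by 105/1 = 105: (x₀, y₀) = (26775, -56490).
General solution: x = 26775 + 683t, y = -56490 - 1441t for integer t.
x ≥ 0: smallest is 26775 mod 683 = 138 (at t = -39), with y = -291.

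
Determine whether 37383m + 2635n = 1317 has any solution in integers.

no

gcd(37383, 2635) = 17  (37383 = 14×2635 + 493, 2635 = 5×493 + 170, 493 = 2×170 + 153, 170 = 1×153 + 17, 153 = 9×17).
17 does not divide 1317 (remainder 8), so no integer solutions.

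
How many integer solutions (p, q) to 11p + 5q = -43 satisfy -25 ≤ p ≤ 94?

gcd(11, 5):
  11 = 2*5 + 1
  5 = 5*1
so gcd(11, 5) = 1.
Back-substitute for Bézout coefficients:
  1 = 11 - 2*5
  ... = 11*(1) + 5*(-2)
Scale by -43: particular solution (-43, 86); reduce p mod 5: (2, -13).
General solution: p = 2 + 5t, q = -13 - 11t for integer t.
-25 ≤ 2 + 5t ≤ 94 gives t ∈ [-5, 18], which is 24 values.

24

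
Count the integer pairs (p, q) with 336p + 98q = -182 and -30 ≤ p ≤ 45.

gcd(336, 98) = 14.
By Bézout, 336×(-2) + 98×(7) = 14.
Particular solution: (5, -19).
General solution: p = 5 + 7t, q = -19 - 24t for integer t.
-30 ≤ 5 + 7t ≤ 45 gives t ∈ [-5, 5], which is 11 values.

11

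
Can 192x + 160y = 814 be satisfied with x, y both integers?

gcd(192, 160) = 32  (192 = 1*160 + 32, 160 = 5*32).
32 does not divide 814 (remainder 14), so no integer solutions.

no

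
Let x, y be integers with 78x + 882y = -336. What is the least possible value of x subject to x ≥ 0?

7

gcd(882, 78):
  882 = 11*78 + 24
  78 = 3*24 + 6
  24 = 4*6
so gcd(882, 78) = 6.
6 divides -336, so solutions exist.
Back-substitute for Bézout coefficients:
  6 = 78 - 3*24
  ... = 78*(34) + 882*(-3)
Scale by -336/6 = -56: (x₀, y₀) = (-1904, 168).
General solution: x = -1904 + 147t, y = 168 - 13t for integer t.
x ≥ 0: smallest is -1904 mod 147 = 7 (at t = 13), with y = -1.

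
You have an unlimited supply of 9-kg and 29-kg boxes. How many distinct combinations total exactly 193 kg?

Need nonnegative integers with 9j + 29k = 193.
gcd(9, 29) = 1, and 9·(13) + 29·(-4) = 1.
So (j₀, k₀) = (2509, -772); general j = 2509 + 29t, k = -772 - 9t.
j ≥ 0 ⇒ t ≥ -86; k ≥ 0 ⇒ t ≤ -86. That's 1 value of t.

1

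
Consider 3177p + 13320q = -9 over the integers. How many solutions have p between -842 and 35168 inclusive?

25

gcd(13320, 3177):
  13320 = 4*3177 + 612
  3177 = 5*612 + 117
  612 = 5*117 + 27
  117 = 4*27 + 9
  27 = 3*9
so gcd(13320, 3177) = 9.
Back-substitute for Bézout coefficients:
  9 = 117 - 4*27
  ... = 3177*(457) + 13320*(-109)
Scale by -1: particular solution (-457, 109); reduce p mod 1480: (1023, -244).
General solution: p = 1023 + 1480t, q = -244 - 353t for integer t.
-842 ≤ 1023 + 1480t ≤ 35168 gives t ∈ [-1, 23], which is 25 values.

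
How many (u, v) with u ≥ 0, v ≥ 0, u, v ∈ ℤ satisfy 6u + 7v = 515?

12

gcd(7, 6) = 1  (7 = 1×6 + 1, 6 = 6×1).
Back-substituting, 6×(-1) + 7×(1) = 1.
Scale by 515: one solution is (-515, 515). Reduce u mod 7: (3, 71).
General: u = 3 + 7t, v = 71 - 6t.
u ≥ 0 ⇒ t ≥ 0; v ≥ 0 ⇒ t ≤ 11. So t ∈ [0, 11]: 12 solutions.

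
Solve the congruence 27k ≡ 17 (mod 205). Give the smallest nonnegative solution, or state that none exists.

gcd(205, 27):
  205 = 7*27 + 16
  27 = 1*16 + 11
  16 = 1*11 + 5
  11 = 2*5 + 1
  5 = 5*1
so gcd(205, 27) = 1.
1 divides 17, so solutions exist.
Back-substitute for Bézout coefficients:
  1 = 11 - 2*5
  ... = 27*(38) + 205*(-5)
So 27*(38) ≡ 1 (mod 205); multiply by 17: k ≡ 646 (mod 205).
Smallest nonnegative: k = 646 mod 205 = 31.

31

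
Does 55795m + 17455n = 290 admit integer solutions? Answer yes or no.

gcd(55795, 17455) = 5.
5 divides 290, so integer solutions exist.

yes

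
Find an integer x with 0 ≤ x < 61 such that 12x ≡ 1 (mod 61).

56

gcd(61, 12) = 1  (61 = 5*12 + 1, 12 = 12*1).
Back-substituting, 12*(-5) + 61*(1) = 1.
So 12*-5 ≡ 1 (mod 61), and -5 mod 61 = 56.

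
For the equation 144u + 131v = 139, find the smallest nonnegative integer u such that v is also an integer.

51

gcd(144, 131) = 1  (144 = 1·131 + 13, 131 = 10·13 + 1, 13 = 13·1).
1 divides 139, so solutions exist.
Back-substituting, 144·(-10) + 131·(11) = 1.
Scale by 139/1 = 139: (u₀, v₀) = (-1390, 1529).
General solution: u = -1390 + 131t, v = 1529 - 144t for integer t.
u ≥ 0: smallest is -1390 mod 131 = 51 (at t = 11), with v = -55.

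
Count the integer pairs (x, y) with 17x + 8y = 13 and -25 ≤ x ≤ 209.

gcd(17, 8) = 1.
By Bézout, 17*(1) + 8*(-2) = 1.
Particular solution: (5, -9).
General solution: x = 5 + 8t, y = -9 - 17t for integer t.
-25 ≤ 5 + 8t ≤ 209 gives t ∈ [-3, 25], which is 29 values.

29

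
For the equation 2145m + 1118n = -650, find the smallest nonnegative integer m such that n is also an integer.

44

gcd(2145, 1118):
  2145 = 1*1118 + 1027
  1118 = 1*1027 + 91
  1027 = 11*91 + 26
  91 = 3*26 + 13
  26 = 2*13
so gcd(2145, 1118) = 13.
13 divides -650, so solutions exist.
Back-substitute for Bézout coefficients:
  13 = 91 - 3*26
  ... = 2145*(-37) + 1118*(71)
Scale by -650/13 = -50: (m₀, n₀) = (1850, -3550).
General solution: m = 1850 + 86t, n = -3550 - 165t for integer t.
m ≥ 0: smallest is 1850 mod 86 = 44 (at t = -21), with n = -85.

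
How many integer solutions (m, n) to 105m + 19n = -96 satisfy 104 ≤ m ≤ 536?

gcd(105, 19):
  105 = 5×19 + 10
  19 = 1×10 + 9
  10 = 1×9 + 1
  9 = 9×1
so gcd(105, 19) = 1.
Back-substitute for Bézout coefficients:
  1 = 10 - 1×9
  ... = 105×(2) + 19×(-11)
Scale by -96: particular solution (-192, 1056); reduce m mod 19: (17, -99).
General solution: m = 17 + 19t, n = -99 - 105t for integer t.
104 ≤ 17 + 19t ≤ 536 gives t ∈ [5, 27], which is 23 values.

23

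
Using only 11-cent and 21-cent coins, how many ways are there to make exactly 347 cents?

2

Need nonnegative integers with 11j + 21k = 347.
gcd(11, 21) = 1, and 11·(2) + 21·(-1) = 1.
So (j₀, k₀) = (694, -347); general j = 694 + 21t, k = -347 - 11t.
j ≥ 0 ⇒ t ≥ -33; k ≥ 0 ⇒ t ≤ -32. That's 2 values of t.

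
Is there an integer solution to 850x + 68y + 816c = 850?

yes

gcd(850, 68) = 34  (850 = 12*68 + 34, 68 = 2*34).
gcd(34, 816) = 34.
34 divides 850, so integer solutions exist.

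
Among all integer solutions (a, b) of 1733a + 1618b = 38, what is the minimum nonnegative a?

gcd(1733, 1618):
  1733 = 1×1618 + 115
  1618 = 14×115 + 8
  115 = 14×8 + 3
  8 = 2×3 + 2
  3 = 1×2 + 1
  2 = 2×1
so gcd(1733, 1618) = 1.
1 divides 38, so solutions exist.
Back-substitute for Bézout coefficients:
  1 = 3 - 1×2
  ... = 1733×(605) + 1618×(-648)
Scale by 38/1 = 38: (a₀, b₀) = (22990, -24624).
General solution: a = 22990 + 1618t, b = -24624 - 1733t for integer t.
a ≥ 0: smallest is 22990 mod 1618 = 338 (at t = -14), with b = -362.

338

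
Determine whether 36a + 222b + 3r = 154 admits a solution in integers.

gcd(222, 36) = 6  (222 = 6·36 + 6, 36 = 6·6).
gcd(6, 3) = 3.
3 does not divide 154 (remainder 1), so no integer solutions.

no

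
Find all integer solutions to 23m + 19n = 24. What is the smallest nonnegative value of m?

6

gcd(23, 19):
  23 = 1×19 + 4
  19 = 4×4 + 3
  4 = 1×3 + 1
  3 = 3×1
so gcd(23, 19) = 1.
1 divides 24, so solutions exist.
Back-substitute for Bézout coefficients:
  1 = 4 - 1×3
  ... = 23×(5) + 19×(-6)
Scale by 24/1 = 24: (m₀, n₀) = (120, -144).
General solution: m = 120 + 19t, n = -144 - 23t for integer t.
m ≥ 0: smallest is 120 mod 19 = 6 (at t = -6), with n = -6.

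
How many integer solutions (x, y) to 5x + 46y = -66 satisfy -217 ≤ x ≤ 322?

gcd(46, 5) = 1.
By Bézout, 5×(-9) + 46×(1) = 1.
Particular solution: (42, -6).
General solution: x = 42 + 46t, y = -6 - 5t for integer t.
-217 ≤ 42 + 46t ≤ 322 gives t ∈ [-5, 6], which is 12 values.

12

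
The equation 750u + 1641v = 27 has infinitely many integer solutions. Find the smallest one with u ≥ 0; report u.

gcd(1641, 750) = 3  (1641 = 2×750 + 141, 750 = 5×141 + 45, 141 = 3×45 + 6, 45 = 7×6 + 3, 6 = 2×3).
3 divides 27, so solutions exist.
Back-substituting, 750×(256) + 1641×(-117) = 3.
Scale by 27/3 = 9: (u₀, v₀) = (2304, -1053).
General solution: u = 2304 + 547t, v = -1053 - 250t for integer t.
u ≥ 0: smallest is 2304 mod 547 = 116 (at t = -4), with v = -53.

116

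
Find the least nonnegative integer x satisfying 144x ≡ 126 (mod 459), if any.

20

gcd(459, 144) = 9.
9 divides 126, so solutions exist.
By Bézout, 144·(16) + 459·(-5) = 9.
So 144·(16) ≡ 9 (mod 459); multiply by 14: x ≡ 224 (mod 51).
Smallest nonnegative: x = 224 mod 51 = 20.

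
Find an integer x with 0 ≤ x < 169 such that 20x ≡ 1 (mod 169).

93

gcd(169, 20) = 1.
By Bézout, 20*(-76) + 169*(9) = 1.
So 20*-76 ≡ 1 (mod 169), and -76 mod 169 = 93.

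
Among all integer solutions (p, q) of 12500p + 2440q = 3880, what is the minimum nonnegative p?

gcd(12500, 2440) = 20.
20 divides 3880, so solutions exist.
By Bézout, 12500*(57) + 2440*(-292) = 20.
Scale by 3880/20 = 194: (p₀, q₀) = (11058, -56648).
General solution: p = 11058 + 122t, q = -56648 - 625t for integer t.
p ≥ 0: smallest is 11058 mod 122 = 78 (at t = -90), with q = -398.

78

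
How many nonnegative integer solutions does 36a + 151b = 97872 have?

gcd(151, 36) = 1  (151 = 4·36 + 7, 36 = 5·7 + 1, 7 = 7·1).
Back-substituting, 36·(21) + 151·(-5) = 1.
Scale by 97872: one solution is (2055312, -489360). Reduce a mod 151: (51, 636).
General: a = 51 + 151t, b = 636 - 36t.
a ≥ 0 ⇒ t ≥ 0; b ≥ 0 ⇒ t ≤ 17. So t ∈ [0, 17]: 18 solutions.

18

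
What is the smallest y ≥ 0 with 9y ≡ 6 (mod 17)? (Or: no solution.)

gcd(17, 9) = 1.
1 divides 6, so solutions exist.
By Bézout, 9*(2) + 17*(-1) = 1.
So 9*(2) ≡ 1 (mod 17); multiply by 6: y ≡ 12 (mod 17).
Smallest nonnegative: y = 12 mod 17 = 12.

12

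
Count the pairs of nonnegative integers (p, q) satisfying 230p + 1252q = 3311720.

gcd(1252, 230) = 2  (1252 = 5×230 + 102, 230 = 2×102 + 26, 102 = 3×26 + 24, 26 = 1×24 + 2, 24 = 12×2).
Back-substituting, 230×(49) + 1252×(-9) = 2.
Scale by 1655860: one solution is (81137140, -14902740). Reduce p mod 626: (28, 2640).
General: p = 28 + 626t, q = 2640 - 115t.
p ≥ 0 ⇒ t ≥ 0; q ≥ 0 ⇒ t ≤ 22. So t ∈ [0, 22]: 23 solutions.

23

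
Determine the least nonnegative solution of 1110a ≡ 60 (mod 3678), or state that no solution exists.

232

gcd(3678, 1110):
  3678 = 3×1110 + 348
  1110 = 3×348 + 66
  348 = 5×66 + 18
  66 = 3×18 + 12
  18 = 1×12 + 6
  12 = 2×6
so gcd(3678, 1110) = 6.
6 divides 60, so solutions exist.
Back-substitute for Bézout coefficients:
  6 = 18 - 1×12
  ... = 1110×(-222) + 3678×(67)
So 1110×(-222) ≡ 6 (mod 3678); multiply by 10: a ≡ -2220 (mod 613).
Smallest nonnegative: a = -2220 mod 613 = 232.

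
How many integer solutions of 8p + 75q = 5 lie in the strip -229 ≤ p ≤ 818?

gcd(75, 8) = 1  (75 = 9·8 + 3, 8 = 2·3 + 2, 3 = 1·2 + 1, 2 = 2·1).
Back-substituting, 8·(-28) + 75·(3) = 1.
Scale by 5: particular solution (-140, 15); reduce p mod 75: (10, -1).
General solution: p = 10 + 75t, q = -1 - 8t for integer t.
-229 ≤ 10 + 75t ≤ 818 gives t ∈ [-3, 10], which is 14 values.

14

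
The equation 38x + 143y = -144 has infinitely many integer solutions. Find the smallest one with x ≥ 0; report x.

79

gcd(143, 38):
  143 = 3×38 + 29
  38 = 1×29 + 9
  29 = 3×9 + 2
  9 = 4×2 + 1
  2 = 2×1
so gcd(143, 38) = 1.
1 divides -144, so solutions exist.
Back-substitute for Bézout coefficients:
  1 = 9 - 4×2
  ... = 38×(64) + 143×(-17)
Scale by -144/1 = -144: (x₀, y₀) = (-9216, 2448).
General solution: x = -9216 + 143t, y = 2448 - 38t for integer t.
x ≥ 0: smallest is -9216 mod 143 = 79 (at t = 65), with y = -22.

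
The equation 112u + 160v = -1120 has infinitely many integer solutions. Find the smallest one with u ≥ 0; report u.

gcd(160, 112) = 16  (160 = 1·112 + 48, 112 = 2·48 + 16, 48 = 3·16).
16 divides -1120, so solutions exist.
Back-substituting, 112·(3) + 160·(-2) = 16.
Scale by -1120/16 = -70: (u₀, v₀) = (-210, 140).
General solution: u = -210 + 10t, v = 140 - 7t for integer t.
u ≥ 0: smallest is -210 mod 10 = 0 (at t = 21), with v = -7.

0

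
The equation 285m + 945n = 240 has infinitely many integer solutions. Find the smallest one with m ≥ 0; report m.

34

gcd(945, 285) = 15  (945 = 3×285 + 90, 285 = 3×90 + 15, 90 = 6×15).
15 divides 240, so solutions exist.
Back-substituting, 285×(10) + 945×(-3) = 15.
Scale by 240/15 = 16: (m₀, n₀) = (160, -48).
General solution: m = 160 + 63t, n = -48 - 19t for integer t.
m ≥ 0: smallest is 160 mod 63 = 34 (at t = -2), with n = -10.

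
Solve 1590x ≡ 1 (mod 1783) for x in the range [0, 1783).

gcd(1783, 1590) = 1  (1783 = 1×1590 + 193, 1590 = 8×193 + 46, 193 = 4×46 + 9, 46 = 5×9 + 1, 9 = 9×1).
Back-substituting, 1590×(194) + 1783×(-173) = 1.
So 1590×194 ≡ 1 (mod 1783), and 194 mod 1783 = 194.

194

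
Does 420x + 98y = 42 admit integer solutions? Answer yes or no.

gcd(420, 98) = 14  (420 = 4*98 + 28, 98 = 3*28 + 14, 28 = 2*14).
14 divides 42, so integer solutions exist.

yes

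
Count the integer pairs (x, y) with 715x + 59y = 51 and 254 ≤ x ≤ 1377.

gcd(715, 59):
  715 = 12×59 + 7
  59 = 8×7 + 3
  7 = 2×3 + 1
  3 = 3×1
so gcd(715, 59) = 1.
Back-substitute for Bézout coefficients:
  1 = 7 - 2×3
  ... = 715×(17) + 59×(-206)
Scale by 51: particular solution (867, -10506); reduce x mod 59: (41, -496).
General solution: x = 41 + 59t, y = -496 - 715t for integer t.
254 ≤ 41 + 59t ≤ 1377 gives t ∈ [4, 22], which is 19 values.

19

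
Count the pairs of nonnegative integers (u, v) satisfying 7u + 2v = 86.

7

gcd(7, 2):
  7 = 3×2 + 1
  2 = 2×1
so gcd(7, 2) = 1.
Back-substitute for Bézout coefficients:
  1 = 7 - 3×2
  ... = 7×(1) + 2×(-3)
Scale by 86: one solution is (86, -258). Reduce u mod 2: (0, 43).
General: u = 0 + 2t, v = 43 - 7t.
u ≥ 0 ⇒ t ≥ 0; v ≥ 0 ⇒ t ≤ 6. So t ∈ [0, 6]: 7 solutions.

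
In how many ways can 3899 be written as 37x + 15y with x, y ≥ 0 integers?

gcd(37, 15) = 1  (37 = 2×15 + 7, 15 = 2×7 + 1, 7 = 7×1).
Back-substituting, 37×(-2) + 15×(5) = 1.
Scale by 3899: one solution is (-7798, 19495). Reduce x mod 15: (2, 255).
General: x = 2 + 15t, y = 255 - 37t.
x ≥ 0 ⇒ t ≥ 0; y ≥ 0 ⇒ t ≤ 6. So t ∈ [0, 6]: 7 solutions.

7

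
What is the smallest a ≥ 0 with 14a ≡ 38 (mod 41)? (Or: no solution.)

32

gcd(41, 14):
  41 = 2·14 + 13
  14 = 1·13 + 1
  13 = 13·1
so gcd(41, 14) = 1.
1 divides 38, so solutions exist.
Back-substitute for Bézout coefficients:
  1 = 14 - 1·13
  ... = 14·(3) + 41·(-1)
So 14·(3) ≡ 1 (mod 41); multiply by 38: a ≡ 114 (mod 41).
Smallest nonnegative: a = 114 mod 41 = 32.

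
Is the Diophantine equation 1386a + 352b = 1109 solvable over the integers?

no

gcd(1386, 352) = 22  (1386 = 3×352 + 330, 352 = 1×330 + 22, 330 = 15×22).
22 does not divide 1109 (remainder 9), so no integer solutions.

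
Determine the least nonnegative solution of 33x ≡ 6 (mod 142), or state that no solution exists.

26

gcd(142, 33):
  142 = 4*33 + 10
  33 = 3*10 + 3
  10 = 3*3 + 1
  3 = 3*1
so gcd(142, 33) = 1.
1 divides 6, so solutions exist.
Back-substitute for Bézout coefficients:
  1 = 10 - 3*3
  ... = 33*(-43) + 142*(10)
So 33*(-43) ≡ 1 (mod 142); multiply by 6: x ≡ -258 (mod 142).
Smallest nonnegative: x = -258 mod 142 = 26.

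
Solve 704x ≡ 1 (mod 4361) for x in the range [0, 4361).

gcd(4361, 704):
  4361 = 6·704 + 137
  704 = 5·137 + 19
  137 = 7·19 + 4
  19 = 4·4 + 3
  4 = 1·3 + 1
  3 = 3·1
so gcd(4361, 704) = 1.
Back-substitute for Bézout coefficients:
  1 = 4 - 1·3
  ... = 704·(-1146) + 4361·(185)
So 704·-1146 ≡ 1 (mod 4361), and -1146 mod 4361 = 3215.

3215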